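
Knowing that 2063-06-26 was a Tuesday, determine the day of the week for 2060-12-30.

Count forward from the earlier date (December 30, 2060) to the later (June 26, 2063):
December 30, 2060 → December 30, 2061: 365 days.
December 30, 2061 → December 30, 2062: 365 days.
December 2062: 31 − 30 = 1 day remains.
Then January (31), February 2063 (28), March (31), April (30), May (31): 31 + 28 + 31 + 30 + 31 = 151 days.
June 1–26, 2063: 26 days.
Residual: 178 days.
Total: 908 days.
908 mod 7 = 5, so 5 days before Tuesday is Thursday.

Thursday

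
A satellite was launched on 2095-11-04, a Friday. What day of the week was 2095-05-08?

Sunday

Count forward from the earlier date (May 8, 2095) to the later (November 4, 2095):
May 2095: 31 − 8 = 23 days remain.
Then June (30), July (31), August (31), September (30), October (31): 30 + 31 + 31 + 30 + 31 = 153 days.
November 1–4, 2095: 4 days.
Total: 23 + 153 + 4 = 180 days.
180 mod 7 = 5, so 5 days before Friday is Sunday.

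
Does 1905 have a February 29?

1905 is not a leap year.

No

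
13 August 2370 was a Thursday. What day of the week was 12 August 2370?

Count forward from the earlier date (August 12, 2370) to the later (August 13, 2370):
Within August 2370: 13 − 12 = 1 day.
1 mod 7 = 1, so 1 day before Thursday is Wednesday.

Wednesday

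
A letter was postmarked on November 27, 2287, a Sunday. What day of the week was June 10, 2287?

Friday

Count forward from the earlier date (June 10, 2287) to the later (November 27, 2287):
June 2287: 30 − 10 = 20 days remain.
Then July (31), August (31), September (30), October (31): 31 + 31 + 30 + 31 = 123 days.
November 1–27, 2287: 27 days.
Total: 20 + 123 + 27 = 170 days.
170 mod 7 = 2, so 2 days before Sunday is Friday.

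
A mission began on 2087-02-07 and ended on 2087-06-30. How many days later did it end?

143

February 2087: 28 − 7 = 21 days remain (2087 is not a leap year, so February has 28 days).
Then March (31), April (30), May (31): 31 + 30 + 31 = 92 days.
June 1–30, 2087: 30 days.
Total: 21 + 92 + 30 = 143 days.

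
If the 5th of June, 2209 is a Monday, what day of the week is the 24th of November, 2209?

June 2209: 30 − 5 = 25 days remain.
Then July (31), August (31), September (30), October (31): 31 + 31 + 30 + 31 = 123 days.
November 1–24, 2209: 24 days.
Total: 25 + 123 + 24 = 172 days.
172 mod 7 = 4, so 4 days after Monday is Friday.

Friday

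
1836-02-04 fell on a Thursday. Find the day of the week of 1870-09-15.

Thursday

Day-of-year of February 4, 1836: 35.
Day-of-year of September 15, 1870: 258.
1836 has 366 days, so 366 − 35 = 331 days remain in 1836.
Full years 1837–1869: 25 common + 8 leap = 25×365 + 8×366 = 12053 days.
Total: 331 + 12053 + 258 = 12642 days.
12642 is a multiple of 7, so 1870-09-15 falls on the same weekday: Thursday.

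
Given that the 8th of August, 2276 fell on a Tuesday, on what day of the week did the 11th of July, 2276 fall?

Tuesday

Count forward from the earlier date (July 11, 2276) to the later (August 8, 2276):
July 2276: 31 − 11 = 20 days remain.
August 1–8, 2276: 8 days.
Total: 20 + 8 = 28 days.
28 is a multiple of 7, so the 11th of July, 2276 falls on the same weekday: Tuesday.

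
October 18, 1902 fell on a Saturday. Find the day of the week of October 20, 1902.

Monday

Within October 1902: 20 − 18 = 2 days.
2 mod 7 = 2, so 2 days after Saturday is Monday.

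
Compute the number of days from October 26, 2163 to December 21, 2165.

787

October 26, 2163 → October 26, 2164: 366 days (2164 is a leap year).
October 26, 2164 → October 26, 2165: 365 days.
October 2165: 31 − 26 = 5 days remain.
Then November (30): 30 days.
December 1–21, 2165: 21 days.
Residual: 56 days.
Total: 787 days.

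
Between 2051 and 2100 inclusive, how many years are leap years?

Years divisible by 4: 2052, 2056, …, 2100 — 13 in all.
Of these, 2100 is divisible by 100 but not 400, so not leap.
Leap years: 13 − 1 = 12.

12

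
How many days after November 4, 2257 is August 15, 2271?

5032

From November 4, 2257 to November 4, 2270: 13 years, of which 3 contain a Feb 29 — 10×365 + 3×366 = 4748 days.
November 2270: 30 − 4 = 26 days remain.
Then December (31), January (31), February 2271 (28), March (31), April (30), May (31), June (30), July (31): 31 + 31 + 28 + 31 + 30 + 31 + 30 + 31 = 243 days.
August 1–15, 2271: 15 days.
Residual: 284 days.
Total: 5032 days.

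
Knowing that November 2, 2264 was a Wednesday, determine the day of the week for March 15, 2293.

Wednesday

Day-of-year of November 2, 2264: 307.
Day-of-year of March 15, 2293: 74.
2264 has 366 days, so 366 − 307 = 59 days remain in 2264.
Full years 2265–2292: 21 common + 7 leap = 21×365 + 7×366 = 10227 days.
Total: 59 + 10227 + 74 = 10360 days.
10360 is a multiple of 7, so March 15, 2293 falls on the same weekday: Wednesday.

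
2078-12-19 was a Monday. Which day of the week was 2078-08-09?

Tuesday

Count forward from the earlier date (August 9, 2078) to the later (December 19, 2078):
August 2078: 31 − 9 = 22 days remain.
Then September (30), October (31), November (30): 30 + 31 + 30 = 91 days.
December 1–19, 2078: 19 days.
Total: 22 + 91 + 19 = 132 days.
132 mod 7 = 6, so 6 days before Monday is Tuesday.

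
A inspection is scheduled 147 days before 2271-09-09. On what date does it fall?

2271-04-15

Count 147 days before September 9, 2271:
April 2271: 30 − 15 = 15 days remain.
Then May (31), June (30), July (31), August (31): 31 + 30 + 31 + 31 = 123 days.
September 1–9, 2271: 9 days.
Total: 15 + 123 + 9 = 147 days.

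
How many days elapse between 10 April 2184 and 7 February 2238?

Day-of-year of April 10, 2184: 101.
Day-of-year of February 7, 2238: 38.
2184 has 366 days, so 366 − 101 = 265 days remain in 2184.
Full years 2185–2237: 41 common + 12 leap = 41×365 + 12×366 = 19357 days.
Total: 265 + 19357 + 38 = 19660 days.

19660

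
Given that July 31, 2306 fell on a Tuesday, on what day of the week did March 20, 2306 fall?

Count forward from the earlier date (March 20, 2306) to the later (July 31, 2306):
March 2306: 31 − 20 = 11 days remain.
Then April (30), May (31), June (30): 30 + 31 + 30 = 91 days.
July 1–31, 2306: 31 days.
Total: 11 + 91 + 31 = 133 days.
133 is a multiple of 7, so March 20, 2306 falls on the same weekday: Tuesday.

Tuesday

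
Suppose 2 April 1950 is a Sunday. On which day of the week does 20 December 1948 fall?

Monday

Count forward from the earlier date (December 20, 1948) to the later (April 2, 1950):
December 20, 1948 → December 20, 1949: 365 days.
December 1949: 31 − 20 = 11 days remain.
Then January (31), February 1950 (28), March (31): 31 + 28 + 31 = 90 days.
April 1–2, 1950: 2 days.
Residual: 103 days.
Total: 468 days.
468 mod 7 = 6, so 6 days before Sunday is Monday.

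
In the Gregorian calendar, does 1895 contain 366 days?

1895 is not a leap year.

No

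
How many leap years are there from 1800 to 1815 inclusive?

3

Years divisible by 4 in [1800, 1815]: 1800, 1804, 1808, 1812.
Of these, 1800 is divisible by 100 but not 400, so not leap.
Leap years: 4 − 1 = 3.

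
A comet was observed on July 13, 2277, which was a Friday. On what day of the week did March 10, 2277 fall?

Saturday

Count forward from the earlier date (March 10, 2277) to the later (July 13, 2277):
March 2277: 31 − 10 = 21 days remain.
Then April (30), May (31), June (30): 30 + 31 + 30 = 91 days.
July 1–13, 2277: 13 days.
Total: 21 + 91 + 13 = 125 days.
125 mod 7 = 6, so 6 days before Friday is Saturday.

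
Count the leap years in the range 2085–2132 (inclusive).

11

Years divisible by 4 in [2085, 2132]: 2088, 2092, 2096, 2100, 2104, 2108, 2112, 2116, 2120, 2124, 2128, 2132.
Of these, 2100 is divisible by 100 but not 400, so not leap.
Leap years: 12 − 1 = 11.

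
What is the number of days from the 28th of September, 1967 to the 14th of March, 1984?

6012

Day-of-year of September 28, 1967: 271.
Day-of-year of March 14, 1984: 74.
1967 has 365 days, so 365 − 271 = 94 days remain in 1967.
Full years 1968–1983: 12 common + 4 leap = 12×365 + 4×366 = 5844 days.
Total: 94 + 5844 + 74 = 6012 days.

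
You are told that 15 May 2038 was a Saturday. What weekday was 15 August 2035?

Count forward from the earlier date (August 15, 2035) to the later (May 15, 2038):
Day-of-year of August 15, 2035: 227.
Day-of-year of May 15, 2038: 135.
2035 has 365 days, so 365 − 227 = 138 days remain in 2035.
Full years: 2036: 366; 2037: 365. Sum = 731.
Total: 138 + 731 + 135 = 1004 days.
1004 mod 7 = 3, so 3 days before Saturday is Wednesday.

Wednesday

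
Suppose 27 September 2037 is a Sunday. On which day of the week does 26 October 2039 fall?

Day-of-year of September 27, 2037: 270.
Day-of-year of October 26, 2039: 299.
2037 has 365 days, so 365 − 270 = 95 days remain in 2037.
Full years: 2038: 365. Sum = 365.
Total: 95 + 365 + 299 = 759 days.
759 mod 7 = 3, so 3 days after Sunday is Wednesday.

Wednesday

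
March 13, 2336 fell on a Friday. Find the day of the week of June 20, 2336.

Saturday

March 2336: 31 − 13 = 18 days remain.
Then April (30), May (31): 30 + 31 = 61 days.
June 1–20, 2336: 20 days.
Total: 18 + 61 + 20 = 99 days.
99 mod 7 = 1, so 1 day after Friday is Saturday.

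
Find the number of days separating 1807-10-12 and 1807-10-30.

18

Within October 1807: 30 − 12 = 18 days.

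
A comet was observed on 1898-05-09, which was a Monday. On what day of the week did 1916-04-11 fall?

Tuesday

Day-of-year of May 9, 1898: 129.
Day-of-year of April 11, 1916: 102.
1898 has 365 days, so 365 − 129 = 236 days remain in 1898.
Full years 1899–1915: 14 common + 3 leap = 14×365 + 3×366 = 6208 days.
Total: 236 + 6208 + 102 = 6546 days.
6546 mod 7 = 1, so 1 day after Monday is Tuesday.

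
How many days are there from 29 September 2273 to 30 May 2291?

From September 29, 2273 to September 29, 2290: 17 years, of which 4 contain a Feb 29 — 13×365 + 4×366 = 6209 days.
September 2290: 30 − 29 = 1 day remains.
Then October (31), November (30), December (31), January (31), February 2291 (28), March (31), April (30): 31 + 30 + 31 + 31 + 28 + 31 + 30 = 212 days.
May 1–30, 2291: 30 days.
Residual: 243 days.
Total: 6452 days.

6452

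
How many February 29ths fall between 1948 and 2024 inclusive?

20

Years divisible by 4: 1948, 1952, …, 2024 — 20 in all.
2000 is divisible by 400, so still leap.
No century exceptions apply. Count: 20.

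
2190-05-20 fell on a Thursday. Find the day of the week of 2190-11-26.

Friday

May 2190: 31 − 20 = 11 days remain.
Then June (30), July (31), August (31), September (30), October (31): 30 + 31 + 31 + 30 + 31 = 153 days.
November 1–26, 2190: 26 days.
Total: 11 + 153 + 26 = 190 days.
190 mod 7 = 1, so 1 day after Thursday is Friday.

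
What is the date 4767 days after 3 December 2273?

22 December 2286

Count 4767 days after December 3, 2273:
From December 3, 2273 to December 3, 2286: 13 years, of which 3 contain a Feb 29 — 10×365 + 3×366 = 4748 days.
Within December 2286: 22 − 3 = 19 days.
Total: 4767 days.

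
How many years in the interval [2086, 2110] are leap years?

Years divisible by 4 in [2086, 2110]: 2088, 2092, 2096, 2100, 2104, 2108.
Of these, 2100 is divisible by 100 but not 400, so not leap.
Leap years: 6 − 1 = 5.

5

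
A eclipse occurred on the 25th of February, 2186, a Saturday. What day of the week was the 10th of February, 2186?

Friday

Count forward from the earlier date (February 10, 2186) to the later (February 25, 2186):
Within February 2186: 25 − 10 = 15 days.
15 mod 7 = 1, so 1 day before Saturday is Friday.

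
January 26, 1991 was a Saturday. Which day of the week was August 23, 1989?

Count forward from the earlier date (August 23, 1989) to the later (January 26, 1991):
August 23, 1989 → August 23, 1990: 365 days.
August 1990: 31 − 23 = 8 days remain.
Then September (30), October (31), November (30), December (31): 30 + 31 + 30 + 31 = 122 days.
January 1–26, 1991: 26 days.
Residual: 156 days.
Total: 521 days.
521 mod 7 = 3, so 3 days before Saturday is Wednesday.

Wednesday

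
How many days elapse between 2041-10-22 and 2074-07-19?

From October 22, 2041 to October 22, 2073: 32 years, of which 8 contain a Feb 29 — 24×365 + 8×366 = 11688 days.
October 2073: 31 − 22 = 9 days remain.
Then November (30), December (31), January (31), February 2074 (28), March (31), April (30), May (31), June (30): 30 + 31 + 31 + 28 + 31 + 30 + 31 + 30 = 242 days.
July 1–19, 2074: 19 days.
Residual: 270 days.
Total: 11958 days.

11958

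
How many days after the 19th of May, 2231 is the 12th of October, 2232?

512

May 19, 2231 → May 19, 2232: 366 days (2232 is a leap year).
May 2232: 31 − 19 = 12 days remain.
Then June (30), July (31), August (31), September (30): 30 + 31 + 31 + 30 = 122 days.
October 1–12, 2232: 12 days.
Residual: 146 days.
Total: 512 days.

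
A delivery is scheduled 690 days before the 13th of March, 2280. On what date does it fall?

the 23rd of April, 2278

Count 690 days before March 13, 2280:
Day-of-year of April 23, 2278: 113.
Day-of-year of March 13, 2280: 73.
2278 has 365 days, so 365 − 113 = 252 days remain in 2278.
Full years: 2279: 365. Sum = 365.
Total: 252 + 365 + 73 = 690 days.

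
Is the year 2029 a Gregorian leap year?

No

2029 is not a leap year.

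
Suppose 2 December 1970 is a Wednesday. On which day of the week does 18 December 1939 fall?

Monday

Count forward from the earlier date (December 18, 1939) to the later (December 2, 1970):
From December 18, 1939 to December 18, 1969: 30 years, of which 8 contain a Feb 29 — 22×365 + 8×366 = 10958 days.
December 1969: 31 − 18 = 13 days remain.
Then 11 full months totalling 334 days.
December 1–2, 1970: 2 days.
Residual: 349 days.
Total: 11307 days.
11307 mod 7 = 2, so 2 days before Wednesday is Monday.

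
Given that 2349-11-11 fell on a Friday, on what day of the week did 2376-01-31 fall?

Saturday

From November 11, 2349 to November 11, 2375: 26 years, of which 6 contain a Feb 29 — 20×365 + 6×366 = 9496 days.
November 2375: 30 − 11 = 19 days remain.
Then December (31): 31 days.
January 1–31, 2376: 31 days.
Residual: 81 days.
Total: 9577 days.
9577 mod 7 = 1, so 1 day after Friday is Saturday.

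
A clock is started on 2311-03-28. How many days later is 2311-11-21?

238

March 2311: 31 − 28 = 3 days remain.
Then April (30), May (31), June (30), July (31), August (31), September (30), October (31): 30 + 31 + 30 + 31 + 31 + 30 + 31 = 214 days.
November 1–21, 2311: 21 days.
Total: 3 + 214 + 21 = 238 days.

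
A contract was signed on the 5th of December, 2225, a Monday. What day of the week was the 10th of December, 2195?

Thursday

Count forward from the earlier date (December 10, 2195) to the later (December 5, 2225):
Day-of-year of December 10, 2195: 344.
Day-of-year of December 5, 2225: 339.
2195 has 365 days, so 365 − 344 = 21 days remain in 2195.
Full years 2196–2224: 22 common + 7 leap = 22×365 + 7×366 = 10592 days.
Total: 21 + 10592 + 339 = 10952 days.
10952 mod 7 = 4, so 4 days before Monday is Thursday.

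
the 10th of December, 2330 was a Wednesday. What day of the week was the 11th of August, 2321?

Thursday

Count forward from the earlier date (August 11, 2321) to the later (December 10, 2330):
Day-of-year of August 11, 2321: 223.
Day-of-year of December 10, 2330: 344.
2321 has 365 days, so 365 − 223 = 142 days remain in 2321.
Full years 2322–2329: 6 common + 2 leap = 6×365 + 2×366 = 2922 days.
Total: 142 + 2922 + 344 = 3408 days.
3408 mod 7 = 6, so 6 days before Wednesday is Thursday.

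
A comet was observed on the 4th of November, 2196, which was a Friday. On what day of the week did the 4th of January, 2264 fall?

Day-of-year of November 4, 2196: 309.
Day-of-year of January 4, 2264: 4.
2196 has 366 days, so 366 − 309 = 57 days remain in 2196.
Full years 2197–2263: 52 common + 15 leap = 52×365 + 15×366 = 24470 days.
Total: 57 + 24470 + 4 = 24531 days.
24531 mod 7 = 3, so 3 days after Friday is Monday.

Monday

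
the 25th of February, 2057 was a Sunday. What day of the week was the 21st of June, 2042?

Count forward from the earlier date (June 21, 2042) to the later (February 25, 2057):
Day-of-year of June 21, 2042: 172.
Day-of-year of February 25, 2057: 56.
2042 has 365 days, so 365 − 172 = 193 days remain in 2042.
Full years 2043–2056: 10 common + 4 leap = 10×365 + 4×366 = 5114 days.
Total: 193 + 5114 + 56 = 5363 days.
5363 mod 7 = 1, so 1 day before Sunday is Saturday.

Saturday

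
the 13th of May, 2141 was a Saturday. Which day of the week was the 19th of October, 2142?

Friday

Day-of-year of May 13, 2141: 133.
Day-of-year of October 19, 2142: 292.
2141 has 365 days, so 365 − 133 = 232 days remain in 2141.
Total: 232 + 292 = 524 days.
524 mod 7 = 6, so 6 days after Saturday is Friday.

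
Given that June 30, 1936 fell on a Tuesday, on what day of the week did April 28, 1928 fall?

Saturday

Count forward from the earlier date (April 28, 1928) to the later (June 30, 1936):
From April 28, 1928 to April 28, 1936: 8 years, of which 2 contain a Feb 29 — 6×365 + 2×366 = 2922 days.
April 1936: 30 − 28 = 2 days remain.
Then May (31): 31 days.
June 1–30, 1936: 30 days.
Residual: 63 days.
Total: 2985 days.
2985 mod 7 = 3, so 3 days before Tuesday is Saturday.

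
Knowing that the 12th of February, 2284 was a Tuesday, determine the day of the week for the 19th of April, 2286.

Monday

February 2284: 29 − 12 = 17 days remain (2284 is a leap year, so February has 29 days).
Then 25 full months totalling 761 days.
April 1–19, 2286: 19 days.
Total: 17 + 761 + 19 = 797 days.
797 mod 7 = 6, so 6 days after Tuesday is Monday.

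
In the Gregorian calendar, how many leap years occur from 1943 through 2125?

Years divisible by 4: 1944, 1948, …, 2124 — 46 in all.
Of these, 2100 is divisible by 100 but not 400, so not leap.
2000 is divisible by 400, so still leap.
Leap years: 46 − 1 = 45.

45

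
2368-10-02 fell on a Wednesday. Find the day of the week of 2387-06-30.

From October 2, 2368 to October 2, 2386: 18 years, of which 4 contain a Feb 29 — 14×365 + 4×366 = 6574 days.
October 2386: 31 − 2 = 29 days remain.
Then November (30), December (31), January (31), February 2387 (28), March (31), April (30), May (31): 30 + 31 + 31 + 28 + 31 + 30 + 31 = 212 days.
June 1–30, 2387: 30 days.
Residual: 271 days.
Total: 6845 days.
6845 mod 7 = 6, so 6 days after Wednesday is Tuesday.

Tuesday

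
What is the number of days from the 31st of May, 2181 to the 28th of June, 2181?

May 2181: 31 − 31 = 0 days remain.
June 1–28, 2181: 28 days.
Total: 0 + 28 = 28 days.

28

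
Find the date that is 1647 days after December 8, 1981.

June 12, 1986

Count 1647 days after December 8, 1981:
Day-of-year of December 8, 1981: 342.
Day-of-year of June 12, 1986: 163.
1981 has 365 days, so 365 − 342 = 23 days remain in 1981.
Full years: 1982: 365; 1983: 365; 1984: 366; 1985: 365. Sum = 1461.
Total: 23 + 1461 + 163 = 1647 days.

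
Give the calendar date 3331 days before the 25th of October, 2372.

the 12th of September, 2363

Count 3331 days before October 25, 2372:
From September 12, 2363 to September 12, 2372: 9 years, of which 3 contain a Feb 29 — 6×365 + 3×366 = 3288 days.
September 2372: 30 − 12 = 18 days remain.
October 1–25, 2372: 25 days.
Residual: 43 days.
Total: 3331 days.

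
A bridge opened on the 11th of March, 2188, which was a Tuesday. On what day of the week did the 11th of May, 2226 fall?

From March 11, 2188 to March 11, 2226: 38 years, of which 8 contain a Feb 29 — 30×365 + 8×366 = 13878 days.
(2200 is not a leap year (divisible by 100 but not 400).)
March 2226: 31 − 11 = 20 days remain.
Then April (30): 30 days.
May 1–11, 2226: 11 days.
Residual: 61 days.
Total: 13939 days.
13939 mod 7 = 2, so 2 days after Tuesday is Thursday.

Thursday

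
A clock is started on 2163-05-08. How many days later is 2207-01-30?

15972

Day-of-year of May 8, 2163: 128.
Day-of-year of January 30, 2207: 30.
2163 has 365 days, so 365 − 128 = 237 days remain in 2163.
Full years 2164–2206: 33 common + 10 leap = 33×365 + 10×366 = 15705 days.
Total: 237 + 15705 + 30 = 15972 days.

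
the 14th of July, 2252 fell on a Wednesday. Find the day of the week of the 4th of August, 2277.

Saturday

Day-of-year of July 14, 2252: 196.
Day-of-year of August 4, 2277: 216.
2252 has 366 days, so 366 − 196 = 170 days remain in 2252.
Full years 2253–2276: 18 common + 6 leap = 18×365 + 6×366 = 8766 days.
Total: 170 + 8766 + 216 = 9152 days.
9152 mod 7 = 3, so 3 days after Wednesday is Saturday.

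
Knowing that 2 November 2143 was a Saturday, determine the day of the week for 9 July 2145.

Friday

Day-of-year of November 2, 2143: 306.
Day-of-year of July 9, 2145: 190.
2143 has 365 days, so 365 − 306 = 59 days remain in 2143.
Full years: 2144: 366. Sum = 366.
Total: 59 + 366 + 190 = 615 days.
615 mod 7 = 6, so 6 days after Saturday is Friday.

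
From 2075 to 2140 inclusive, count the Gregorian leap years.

Years divisible by 4: 2076, 2080, …, 2140 — 17 in all.
Of these, 2100 is divisible by 100 but not 400, so not leap.
Leap years: 17 − 1 = 16.

16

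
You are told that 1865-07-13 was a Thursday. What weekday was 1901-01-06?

Sunday

From July 13, 1865 to July 13, 1900: 35 years, of which 8 contain a Feb 29 — 27×365 + 8×366 = 12783 days.
(1900 is not a leap year (divisible by 100 but not 400).)
July 1900: 31 − 13 = 18 days remain.
Then August (31), September (30), October (31), November (30), December (31): 31 + 30 + 31 + 30 + 31 = 153 days.
January 1–6, 1901: 6 days.
Residual: 177 days.
Total: 12960 days.
12960 mod 7 = 3, so 3 days after Thursday is Sunday.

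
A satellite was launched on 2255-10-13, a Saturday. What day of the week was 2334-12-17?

Monday

From October 13, 2255 to October 13, 2334: 79 years, of which 19 contain a Feb 29 — 60×365 + 19×366 = 28854 days.
(2300 is not a leap year (divisible by 100 but not 400).)
October 2334: 31 − 13 = 18 days remain.
Then November (30): 30 days.
December 1–17, 2334: 17 days.
Residual: 65 days.
Total: 28919 days.
28919 mod 7 = 2, so 2 days after Saturday is Monday.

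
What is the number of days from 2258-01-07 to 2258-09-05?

241

January 2258: 31 − 7 = 24 days remain.
Then February 2258 (28), March (31), April (30), May (31), June (30), July (31), August (31): 28 + 31 + 30 + 31 + 30 + 31 + 31 = 212 days.
September 1–5, 2258: 5 days.
Total: 24 + 212 + 5 = 241 days.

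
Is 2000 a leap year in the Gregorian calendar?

Yes

2000 is a leap year (divisible by 400).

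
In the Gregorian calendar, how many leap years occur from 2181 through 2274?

22

Years divisible by 4: 2184, 2188, …, 2272 — 23 in all.
Of these, 2200 is divisible by 100 but not 400, so not leap.
Leap years: 23 − 1 = 22.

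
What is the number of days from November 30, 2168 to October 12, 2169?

316

Day-of-year of November 30, 2168: 335.
Day-of-year of October 12, 2169: 285.
2168 has 366 days, so 366 − 335 = 31 days remain in 2168.
Total: 31 + 285 = 316 days.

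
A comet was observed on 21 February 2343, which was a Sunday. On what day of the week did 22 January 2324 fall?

Tuesday

Count forward from the earlier date (January 22, 2324) to the later (February 21, 2343):
From January 22, 2324 to January 22, 2343: 19 years, of which 5 contain a Feb 29 — 14×365 + 5×366 = 6940 days.
January 2343: 31 − 22 = 9 days remain.
February 1–21, 2343: 21 days (2343 is not a leap year).
Residual: 30 days.
Total: 6970 days.
6970 mod 7 = 5, so 5 days before Sunday is Tuesday.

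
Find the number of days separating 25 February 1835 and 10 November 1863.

From February 25, 1835 to February 25, 1863: 28 years, of which 7 contain a Feb 29 — 21×365 + 7×366 = 10227 days.
February 1863: 28 − 25 = 3 days remain (1863 is not a leap year, so February has 28 days).
Then March (31), April (30), May (31), June (30), July (31), August (31), September (30), October (31): 31 + 30 + 31 + 30 + 31 + 31 + 30 + 31 = 245 days.
November 1–10, 1863: 10 days.
Residual: 258 days.
Total: 10485 days.

10485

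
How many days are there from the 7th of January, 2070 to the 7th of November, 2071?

669

January 7, 2070 → January 7, 2071: 365 days.
January 2071: 31 − 7 = 24 days remain.
Then 9 full months totalling 273 days.
November 1–7, 2071: 7 days.
Residual: 304 days.
Total: 669 days.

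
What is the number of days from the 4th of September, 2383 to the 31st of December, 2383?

118

September 2383: 30 − 4 = 26 days remain.
Then October (31), November (30): 31 + 30 = 61 days.
December 1–31, 2383: 31 days.
Total: 26 + 61 + 31 = 118 days.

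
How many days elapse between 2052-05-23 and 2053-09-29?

494

May 2052: 31 − 23 = 8 days remain.
Then 15 full months totalling 457 days.
September 1–29, 2053: 29 days.
Total: 8 + 457 + 29 = 494 days.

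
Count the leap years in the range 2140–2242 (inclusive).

25

Years divisible by 4: 2140, 2144, …, 2240 — 26 in all.
Of these, 2200 is divisible by 100 but not 400, so not leap.
Leap years: 26 − 1 = 25.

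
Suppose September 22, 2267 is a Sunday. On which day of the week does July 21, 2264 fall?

Count forward from the earlier date (July 21, 2264) to the later (September 22, 2267):
July 21, 2264 → July 21, 2265: 365 days.
July 21, 2265 → July 21, 2266: 365 days.
July 21, 2266 → July 21, 2267: 365 days.
July 2267: 31 − 21 = 10 days remain.
Then August (31): 31 days.
September 1–22, 2267: 22 days.
Residual: 63 days.
Total: 1158 days.
1158 mod 7 = 3, so 3 days before Sunday is Thursday.

Thursday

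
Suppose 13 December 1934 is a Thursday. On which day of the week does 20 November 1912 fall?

Wednesday

Count forward from the earlier date (November 20, 1912) to the later (December 13, 1934):
From November 20, 1912 to November 20, 1934: 22 years, of which 5 contain a Feb 29 — 17×365 + 5×366 = 8035 days.
November 1934: 30 − 20 = 10 days remain.
December 1–13, 1934: 13 days.
Residual: 23 days.
Total: 8058 days.
8058 mod 7 = 1, so 1 day before Thursday is Wednesday.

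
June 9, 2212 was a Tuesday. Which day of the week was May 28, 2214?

June 9, 2212 → June 9, 2213: 365 days.
June 2213: 30 − 9 = 21 days remain.
Then 10 full months totalling 304 days.
May 1–28, 2214: 28 days.
Residual: 353 days.
Total: 718 days.
718 mod 7 = 4, so 4 days after Tuesday is Saturday.

Saturday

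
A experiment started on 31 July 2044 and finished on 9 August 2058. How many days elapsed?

5122

From July 31, 2044 to July 31, 2058: 14 years, of which 3 contain a Feb 29 — 11×365 + 3×366 = 5113 days.
July 2058: 31 − 31 = 0 days remain.
August 1–9, 2058: 9 days.
Residual: 9 days.
Total: 5122 days.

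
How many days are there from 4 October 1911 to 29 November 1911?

October 1911: 31 − 4 = 27 days remain.
November 1–29, 1911: 29 days.
Total: 27 + 29 = 56 days.

56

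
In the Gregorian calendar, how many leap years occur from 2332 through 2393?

16

Years divisible by 4: 2332, 2336, …, 2392 — 16 in all.
No century exceptions apply. Count: 16.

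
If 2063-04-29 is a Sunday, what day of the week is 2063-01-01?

Monday

Count forward from the earlier date (January 1, 2063) to the later (April 29, 2063):
January 2063: 31 − 1 = 30 days remain.
Then February 2063 (28), March (31): 28 + 31 = 59 days.
April 1–29, 2063: 29 days.
Total: 30 + 59 + 29 = 118 days.
118 mod 7 = 6, so 6 days before Sunday is Monday.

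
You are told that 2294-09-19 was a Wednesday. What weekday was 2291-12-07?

Count forward from the earlier date (December 7, 2291) to the later (September 19, 2294):
December 7, 2291 → December 7, 2292: 366 days (2292 is a leap year).
December 7, 2292 → December 7, 2293: 365 days.
December 2293: 31 − 7 = 24 days remain.
Then January (31), February 2294 (28), March (31), April (30), May (31), June (30), July (31), August (31): 31 + 28 + 31 + 30 + 31 + 30 + 31 + 31 = 243 days.
September 1–19, 2294: 19 days.
Residual: 286 days.
Total: 1017 days.
1017 mod 7 = 2, so 2 days before Wednesday is Monday.

Monday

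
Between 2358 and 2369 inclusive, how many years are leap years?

Years divisible by 4 in [2358, 2369]: 2360, 2364, 2368.
No century exceptions apply. Count: 3.

3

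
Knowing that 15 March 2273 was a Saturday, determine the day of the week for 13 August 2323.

Day-of-year of March 15, 2273: 74.
Day-of-year of August 13, 2323: 225.
2273 has 365 days, so 365 − 74 = 291 days remain in 2273.
Full years 2274–2322: 38 common + 11 leap = 38×365 + 11×366 = 17896 days.
Total: 291 + 17896 + 225 = 18412 days.
18412 mod 7 = 2, so 2 days after Saturday is Monday.

Monday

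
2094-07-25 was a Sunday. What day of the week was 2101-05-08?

Day-of-year of July 25, 2094: 206.
Day-of-year of May 8, 2101: 128.
2094 has 365 days, so 365 − 206 = 159 days remain in 2094.
Full years: 2095: 365; 2096: 366; 2097: 365; 2098: 365; 2099: 365; 2100: 365. Sum = 2191.
Total: 159 + 2191 + 128 = 2478 days.
2478 is a multiple of 7, so 2101-05-08 falls on the same weekday: Sunday.

Sunday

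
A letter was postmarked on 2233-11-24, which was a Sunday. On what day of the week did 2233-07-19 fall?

Friday

Count forward from the earlier date (July 19, 2233) to the later (November 24, 2233):
July 2233: 31 − 19 = 12 days remain.
Then August (31), September (30), October (31): 31 + 30 + 31 = 92 days.
November 1–24, 2233: 24 days.
Total: 12 + 92 + 24 = 128 days.
128 mod 7 = 2, so 2 days before Sunday is Friday.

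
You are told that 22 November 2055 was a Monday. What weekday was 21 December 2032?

Tuesday

Count forward from the earlier date (December 21, 2032) to the later (November 22, 2055):
Day-of-year of December 21, 2032: 356.
Day-of-year of November 22, 2055: 326.
2032 has 366 days, so 366 − 356 = 10 days remain in 2032.
Full years 2033–2054: 17 common + 5 leap = 17×365 + 5×366 = 8035 days.
Total: 10 + 8035 + 326 = 8371 days.
8371 mod 7 = 6, so 6 days before Monday is Tuesday.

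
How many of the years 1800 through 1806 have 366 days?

Years divisible by 4 in [1800, 1806]: 1800, 1804.
Of these, 1800 is divisible by 100 but not 400, so not leap.
Leap years: 2 − 1 = 1.

1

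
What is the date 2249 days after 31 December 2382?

26 February 2389

Count 2249 days after December 31, 2382:
December 31, 2382 → December 31, 2383: 365 days.
December 31, 2383 → December 31, 2384: 366 days (2384 is a leap year).
December 31, 2384 → December 31, 2385: 365 days.
December 31, 2385 → December 31, 2386: 365 days.
December 31, 2386 → December 31, 2387: 365 days.
December 31, 2387 → December 31, 2388: 366 days (2388 is a leap year).
December 2388: 31 − 31 = 0 days remain.
Then January (31): 31 days.
February 1–26, 2389: 26 days (2389 is not a leap year).
Residual: 57 days.
Total: 2249 days.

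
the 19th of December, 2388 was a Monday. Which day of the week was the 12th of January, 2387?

Count forward from the earlier date (January 12, 2387) to the later (December 19, 2388):
January 12, 2387 → January 12, 2388: 365 days.
January 2388: 31 − 12 = 19 days remain.
Then 10 full months totalling 304 days.
December 1–19, 2388: 19 days.
Residual: 342 days.
Total: 707 days.
707 is a multiple of 7, so the 12th of January, 2387 falls on the same weekday: Monday.

Monday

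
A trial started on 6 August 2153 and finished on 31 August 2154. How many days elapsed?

August 2153: 31 − 6 = 25 days remain.
Then 11 full months totalling 334 days.
August 1–31, 2154: 31 days.
Total: 25 + 334 + 31 = 390 days.

390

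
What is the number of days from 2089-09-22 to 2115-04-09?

Day-of-year of September 22, 2089: 265.
Day-of-year of April 9, 2115: 99.
2089 has 365 days, so 365 − 265 = 100 days remain in 2089.
Full years 2090–2114: 20 common + 5 leap = 20×365 + 5×366 = 9130 days.
Total: 100 + 9130 + 99 = 9329 days.

9329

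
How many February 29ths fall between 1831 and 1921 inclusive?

Years divisible by 4: 1832, 1836, …, 1920 — 23 in all.
Of these, 1900 is divisible by 100 but not 400, so not leap.
Leap years: 23 − 1 = 22.

22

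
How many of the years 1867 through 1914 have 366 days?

Years divisible by 4 in [1867, 1914]: 1868, 1872, 1876, 1880, 1884, 1888, 1892, 1896, 1900, 1904, 1908, 1912.
Of these, 1900 is divisible by 100 but not 400, so not leap.
Leap years: 12 − 1 = 11.

11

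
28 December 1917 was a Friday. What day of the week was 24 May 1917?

Thursday

Count forward from the earlier date (May 24, 1917) to the later (December 28, 1917):
May 1917: 31 − 24 = 7 days remain.
Then June (30), July (31), August (31), September (30), October (31), November (30): 30 + 31 + 31 + 30 + 31 + 30 = 183 days.
December 1–28, 1917: 28 days.
Total: 7 + 183 + 28 = 218 days.
218 mod 7 = 1, so 1 day before Friday is Thursday.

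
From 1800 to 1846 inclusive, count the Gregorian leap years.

Years divisible by 4 in [1800, 1846]: 1800, 1804, 1808, 1812, 1816, 1820, 1824, 1828, 1832, 1836, 1840, 1844.
Of these, 1800 is divisible by 100 but not 400, so not leap.
Leap years: 12 − 1 = 11.

11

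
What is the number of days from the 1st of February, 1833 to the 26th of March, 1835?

Day-of-year of February 1, 1833: 32.
Day-of-year of March 26, 1835: 85.
1833 has 365 days, so 365 − 32 = 333 days remain in 1833.
Full years: 1834: 365. Sum = 365.
Total: 333 + 365 + 85 = 783 days.

783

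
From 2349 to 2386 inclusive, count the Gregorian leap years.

Years divisible by 4 in [2349, 2386]: 2352, 2356, 2360, 2364, 2368, 2372, 2376, 2380, 2384.
No century exceptions apply. Count: 9.

9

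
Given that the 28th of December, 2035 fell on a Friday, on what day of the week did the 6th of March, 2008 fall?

Count forward from the earlier date (March 6, 2008) to the later (December 28, 2035):
Day-of-year of March 6, 2008: 66.
Day-of-year of December 28, 2035: 362.
2008 has 366 days, so 366 − 66 = 300 days remain in 2008.
Full years 2009–2034: 20 common + 6 leap = 20×365 + 6×366 = 9496 days.
Total: 300 + 9496 + 362 = 10158 days.
10158 mod 7 = 1, so 1 day before Friday is Thursday.

Thursday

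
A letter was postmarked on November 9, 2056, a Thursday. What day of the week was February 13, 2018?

Tuesday

Count forward from the earlier date (February 13, 2018) to the later (November 9, 2056):
Day-of-year of February 13, 2018: 44.
Day-of-year of November 9, 2056: 314.
2018 has 365 days, so 365 − 44 = 321 days remain in 2018.
Full years 2019–2055: 28 common + 9 leap = 28×365 + 9×366 = 13514 days.
Total: 321 + 13514 + 314 = 14149 days.
14149 mod 7 = 2, so 2 days before Thursday is Tuesday.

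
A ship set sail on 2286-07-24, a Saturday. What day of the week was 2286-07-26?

Monday

Within July 2286: 26 − 24 = 2 days.
2 mod 7 = 2, so 2 days after Saturday is Monday.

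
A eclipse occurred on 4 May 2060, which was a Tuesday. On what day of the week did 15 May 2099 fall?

Friday

From May 4, 2060 to May 4, 2099: 39 years, of which 9 contain a Feb 29 — 30×365 + 9×366 = 14244 days.
Within May 2099: 15 − 4 = 11 days.
Total: 14255 days.
14255 mod 7 = 3, so 3 days after Tuesday is Friday.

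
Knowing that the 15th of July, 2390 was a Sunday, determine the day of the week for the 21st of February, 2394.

July 15, 2390 → July 15, 2391: 365 days.
July 15, 2391 → July 15, 2392: 366 days (2392 is a leap year).
July 15, 2392 → July 15, 2393: 365 days.
July 2393: 31 − 15 = 16 days remain.
Then August (31), September (30), October (31), November (30), December (31), January (31): 31 + 30 + 31 + 30 + 31 + 31 = 184 days.
February 1–21, 2394: 21 days (2394 is not a leap year).
Residual: 221 days.
Total: 1317 days.
1317 mod 7 = 1, so 1 day after Sunday is Monday.

Monday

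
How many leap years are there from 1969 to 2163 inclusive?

Years divisible by 4: 1972, 1976, …, 2160 — 48 in all.
Of these, 2100 is divisible by 100 but not 400, so not leap.
2000 is divisible by 400, so still leap.
Leap years: 48 − 1 = 47.

47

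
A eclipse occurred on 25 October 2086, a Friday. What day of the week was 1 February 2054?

Count forward from the earlier date (February 1, 2054) to the later (October 25, 2086):
Day-of-year of February 1, 2054: 32.
Day-of-year of October 25, 2086: 298.
2054 has 365 days, so 365 − 32 = 333 days remain in 2054.
Full years 2055–2085: 23 common + 8 leap = 23×365 + 8×366 = 11323 days.
Total: 333 + 11323 + 298 = 11954 days.
11954 mod 7 = 5, so 5 days before Friday is Sunday.

Sunday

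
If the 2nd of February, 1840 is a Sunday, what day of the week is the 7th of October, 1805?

Monday

Count forward from the earlier date (October 7, 1805) to the later (February 2, 1840):
Day-of-year of October 7, 1805: 280.
Day-of-year of February 2, 1840: 33.
1805 has 365 days, so 365 − 280 = 85 days remain in 1805.
Full years 1806–1839: 26 common + 8 leap = 26×365 + 8×366 = 12418 days.
Total: 85 + 12418 + 33 = 12536 days.
12536 mod 7 = 6, so 6 days before Sunday is Monday.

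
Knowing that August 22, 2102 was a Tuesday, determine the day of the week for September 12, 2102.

August 2102: 31 − 22 = 9 days remain.
September 1–12, 2102: 12 days.
Total: 9 + 12 = 21 days.
21 is a multiple of 7, so September 12, 2102 falls on the same weekday: Tuesday.

Tuesday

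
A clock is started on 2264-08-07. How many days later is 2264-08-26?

19

Within August 2264: 26 − 7 = 19 days.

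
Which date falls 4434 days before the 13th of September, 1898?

the 24th of July, 1886

Count 4434 days before September 13, 1898:
Day-of-year of July 24, 1886: 205.
Day-of-year of September 13, 1898: 256.
1886 has 365 days, so 365 − 205 = 160 days remain in 1886.
Full years 1887–1897: 8 common + 3 leap = 8×365 + 3×366 = 4018 days.
Total: 160 + 4018 + 256 = 4434 days.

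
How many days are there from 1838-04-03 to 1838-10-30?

April 1838: 30 − 3 = 27 days remain.
Then May (31), June (30), July (31), August (31), September (30): 31 + 30 + 31 + 31 + 30 = 153 days.
October 1–30, 1838: 30 days.
Total: 27 + 153 + 30 = 210 days.

210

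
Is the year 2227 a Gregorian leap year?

2227 is not a leap year.

No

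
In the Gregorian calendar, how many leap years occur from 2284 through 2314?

Years divisible by 4 in [2284, 2314]: 2284, 2288, 2292, 2296, 2300, 2304, 2308, 2312.
Of these, 2300 is divisible by 100 but not 400, so not leap.
Leap years: 8 − 1 = 7.

7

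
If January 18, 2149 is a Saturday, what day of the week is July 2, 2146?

Count forward from the earlier date (July 2, 2146) to the later (January 18, 2149):
Day-of-year of July 2, 2146: 183.
Day-of-year of January 18, 2149: 18.
2146 has 365 days, so 365 − 183 = 182 days remain in 2146.
Full years: 2147: 365; 2148: 366. Sum = 731.
Total: 182 + 731 + 18 = 931 days.
931 is a multiple of 7, so July 2, 2146 falls on the same weekday: Saturday.

Saturday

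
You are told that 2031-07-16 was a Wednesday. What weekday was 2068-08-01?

Wednesday

Day-of-year of July 16, 2031: 197.
Day-of-year of August 1, 2068: 214.
2031 has 365 days, so 365 − 197 = 168 days remain in 2031.
Full years 2032–2067: 27 common + 9 leap = 27×365 + 9×366 = 13149 days.
Total: 168 + 13149 + 214 = 13531 days.
13531 is a multiple of 7, so 2068-08-01 falls on the same weekday: Wednesday.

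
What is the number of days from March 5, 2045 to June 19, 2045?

March 2045: 31 − 5 = 26 days remain.
Then April (30), May (31): 30 + 31 = 61 days.
June 1–19, 2045: 19 days.
Total: 26 + 61 + 19 = 106 days.

106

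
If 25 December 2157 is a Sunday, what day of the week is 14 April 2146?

Count forward from the earlier date (April 14, 2146) to the later (December 25, 2157):
Day-of-year of April 14, 2146: 104.
Day-of-year of December 25, 2157: 359.
2146 has 365 days, so 365 − 104 = 261 days remain in 2146.
Full years 2147–2156: 7 common + 3 leap = 7×365 + 3×366 = 3653 days.
Total: 261 + 3653 + 359 = 4273 days.
4273 mod 7 = 3, so 3 days before Sunday is Thursday.

Thursday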